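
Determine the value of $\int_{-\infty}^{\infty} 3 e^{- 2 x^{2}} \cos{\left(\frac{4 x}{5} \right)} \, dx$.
$\frac{3 \sqrt{2} \sqrt{\pi}}{2 e^{\frac{2}{25}}}$

Treat the cosine frequency as a parameter and define $I(b) = \int_{-\infty}^{\infty} 3 e^{- 2 x^{2}} \cos{\left(b x \right)} \, dx$.

Differentiating under the integral sign,
$$I'(b) = \int_{-\infty}^{\infty} - 3 x e^{- 2 x^{2}} \sin{\left(b x \right)} \, dx.$$

Integrate $\int_{-\infty}^{\infty} x \sin(b x)\, e^{- 2 x^{2}}\, dx$ by parts with $u = \sin(b x)$ and $dv = x\, e^{- 2 x^{2}}\, dx$, giving $v = - \frac{e^{- 2 x^{2}}}{4}$. The boundary term vanishes and
$$\int_{-\infty}^{\infty} x \sin(b x)\, e^{- 2 x^{2}}\, dx = \frac{b}{4} \int_{-\infty}^{\infty} \cos(b x)\, e^{- 2 x^{2}}\, dx,$$
so $I'(b) = - \frac{b}{4}\, I(b)$.

This is a separable first-order ODE; solving with the initial condition $I(0) = \int_{-\infty}^{\infty} 3 e^{- 2 x^{2}}\,dx = \frac{3 \sqrt{2} \sqrt{\pi}}{2}$ gives
$$I(b) = \frac{3 \sqrt{2} \sqrt{\pi} e^{- \frac{b^{2}}{8}}}{2}.$$

Setting $b = \frac{4}{5}$:
$$I = \frac{3 \sqrt{2} \sqrt{\pi}}{2 e^{\frac{2}{25}}}.$$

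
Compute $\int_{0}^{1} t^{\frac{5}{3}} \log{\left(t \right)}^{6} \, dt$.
$\frac{98415}{131072}$

Begin with the known integral
$$J(a) = \int_{0}^{1} t^{a} \, dt = \frac{1}{a + 1}.$$

Differentiating under the integral sign brings down a factor of $\ln t$:
$$\frac{dJ}{da} = \int_{0}^{1} t^{a} \log{\left(t \right)} \, dt = - \frac{1}{\left(a + 1\right)^{2}}.$$

Repeating $6$ times in total — each differentiation brings down another $\ln t$ — gives
$$\frac{d^{6}J}{da^{6}} = \int_{0}^{1} t^{a} \log{\left(t \right)}^{6} \, dt = \frac{720}{\left(a + 1\right)^{7}},$$
and the integrand here is exactly the target integrand, so $I = \frac{720}{\left(a + 1\right)^{7}}$.

Setting $a = \frac{5}{3}$:
$$I = \frac{98415}{131072}.$$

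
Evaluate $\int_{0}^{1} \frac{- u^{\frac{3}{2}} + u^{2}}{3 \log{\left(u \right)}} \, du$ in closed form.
$- \frac{\log{\left(5 \right)}}{3} + \frac{\log{\left(6 \right)}}{3}$

Replace the exponent $\frac{3}{2}$ by a parameter $a$: let $I(a) = \int_{0}^{1} \frac{u^{2} - u^{a}}{3 \log{\left(u \right)}} \, du$.

Since $\dfrac{\partial}{\partial a}\,u^{a} = u^{a} \ln u$, the $\ln u$ in the denominator cancels and
$$\frac{dI}{da} = \int_{0}^{1} - \frac{1}{3} u^{a} \, du = - \frac{1}{3} \left[\frac{u^{a+1}}{a+1}\right]_0^1 = - \frac{1}{3 a + 3}.$$

Integrating with respect to $a$ gives $I(a) = - \frac{\log{\left(a + 1 \right)}}{3} + \frac{\log{\left(3 \right)}}{3} + C$.

At $a = 2$ the integrand is identically $0$, so $I(2) = 0$. The closed form gives $0$, hence $C = 0$.

Setting $a = \frac{3}{2}$:
$$I = - \frac{\log{\left(5 \right)}}{3} + \frac{\log{\left(6 \right)}}{3}.$$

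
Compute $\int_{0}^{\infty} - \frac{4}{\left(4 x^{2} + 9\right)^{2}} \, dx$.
$- \frac{\pi}{54}$

Recall the elementary integral
$$J(a) = \int_{0}^{\infty} - \frac{1}{4 \left(a^{2} + x^{2}\right)} \, dx = - \frac{\pi}{8 a}.$$

Differentiating under the integral sign with respect to $a$,
$$\frac{dJ}{da} = \int_{0}^{\infty} \frac{a}{2 \left(a^{2} + x^{2}\right)^{2}} \, dx = \frac{\pi}{8 a^{2}},$$
so $\int_{0}^{\infty} - \frac{1}{4 \left(a^{2} + x^{2}\right)^{2}} \, dx = - \frac{\pi}{16 a^{3}}$.

Setting $a = \frac{3}{2}$:
$$I = - \frac{\pi}{54}.$$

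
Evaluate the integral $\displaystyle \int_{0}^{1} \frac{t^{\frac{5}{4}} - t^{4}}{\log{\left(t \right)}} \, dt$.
$- \log{\left(\frac{20}{9} \right)}$

Introduce a parameter $a$ in the exponent: let $I(a) = \int_{0}^{1} \frac{t^{\frac{5}{4}} - t^{a}}{\log{\left(t \right)}} \, dt$.

Since $\dfrac{\partial}{\partial a}\,t^{a} = t^{a} \ln t$, the $\ln t$ in the denominator cancels and
$$\frac{dI}{da} = \int_{0}^{1} -1 t^{a} \, dt = -1 \left[\frac{t^{a+1}}{a+1}\right]_0^1 = - \frac{1}{a + 1}.$$

Integrating with respect to $a$ gives $I(a) = - \log{\left(\frac{4 a}{9} + \frac{4}{9} \right)} + C$.

At $a = \frac{5}{4}$ the integrand is identically $0$, so $I(\frac{5}{4}) = 0$. The closed form gives $0$, hence $C = 0$.

Setting $a = 4$:
$$I = - \log{\left(\frac{20}{9} \right)}.$$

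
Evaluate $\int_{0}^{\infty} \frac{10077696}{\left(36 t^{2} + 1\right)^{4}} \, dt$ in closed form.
$262440 \pi$

Recall the elementary integral
$$J(a) = \int_{0}^{\infty} \frac{6}{a^{2} + t^{2}} \, dt = \frac{3 \pi}{a}.$$

Differentiating under the integral sign with respect to $a$,
$$\frac{dJ}{da} = \int_{0}^{\infty} - \frac{12 a}{\left(a^{2} + t^{2}\right)^{2}} \, dt = - \frac{3 \pi}{a^{2}},$$
so $\int_{0}^{\infty} \frac{6}{\left(a^{2} + t^{2}\right)^{2}} \, dt = \frac{3 \pi}{2 a^{3}}$.

Repeating — each differentiation of $1/(t^2+a^2)^j$ produces $-2ja/(t^2+a^2)^{j+1}$ — and dividing through by $-2ja$ at each step yields, after $3$ differentiations in total,
$$\int_{0}^{\infty} \frac{6}{\left(a^{2} + t^{2}\right)^{4}} \, dt = \frac{15 \pi}{16 a^{7}}.$$

Setting $a = \frac{1}{6}$:
$$I = 262440 \pi.$$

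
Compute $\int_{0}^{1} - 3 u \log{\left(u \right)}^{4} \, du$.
$- \frac{9}{4}$

Begin with the known integral
$$J(a) = \int_{0}^{1} - 3 u^{a} \, du = - \frac{3}{a + 1}.$$

Differentiating under the integral sign brings down a factor of $\ln u$:
$$\frac{dJ}{da} = \int_{0}^{1} - 3 u^{a} \log{\left(u \right)} \, du = \frac{3}{\left(a + 1\right)^{2}}.$$

Repeating $4$ times in total — each differentiation brings down another $\ln u$ — gives
$$\frac{d^{4}J}{da^{4}} = \int_{0}^{1} - 3 u^{a} \log{\left(u \right)}^{4} \, du = - \frac{72}{\left(a + 1\right)^{5}},$$
and the integrand here is exactly the target integrand, so $I = - \frac{72}{\left(a + 1\right)^{5}}$.

Setting $a = 1$:
$$I = - \frac{9}{4}.$$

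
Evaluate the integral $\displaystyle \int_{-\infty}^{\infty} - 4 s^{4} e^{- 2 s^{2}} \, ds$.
$- \frac{3 \sqrt{2} \sqrt{\pi}}{8}$

Begin with the known integral
$$J(a) = \int_{-\infty}^{\infty} - 4 e^{- a s^{2}} \, ds = - \frac{4 \sqrt{\pi}}{\sqrt{a}}.$$

Differentiating under the integral sign brings down a factor of $(-s^2)$:
$$\frac{dJ}{da} = \int_{-\infty}^{\infty} 4 s^{2} e^{- a s^{2}} \, ds = \frac{2 \sqrt{\pi}}{a^{\frac{3}{2}}}.$$

Repeating twice in total — each differentiation brings down another $(-s^2)$ — gives
$$\frac{d^{2}J}{da^{2}} = \int_{-\infty}^{\infty} - 4 s^{4} e^{- a s^{2}} \, ds = - \frac{3 \sqrt{\pi}}{a^{\frac{5}{2}}},$$
and the integrand here is exactly the target integrand, so $I = - \frac{3 \sqrt{\pi}}{a^{\frac{5}{2}}}$.

Setting $a = 2$:
$$I = - \frac{3 \sqrt{2} \sqrt{\pi}}{8}.$$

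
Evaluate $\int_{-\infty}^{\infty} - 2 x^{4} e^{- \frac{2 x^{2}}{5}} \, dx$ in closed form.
$- \frac{75 \sqrt{10} \sqrt{\pi}}{16}$

Start from the elementary integral
$$J(a) = \int_{-\infty}^{\infty} - 2 e^{- a x^{2}} \, dx = - \frac{2 \sqrt{\pi}}{\sqrt{a}}.$$

Differentiating under the integral sign brings down a factor of $(-x^2)$:
$$\frac{dJ}{da} = \int_{-\infty}^{\infty} 2 x^{2} e^{- a x^{2}} \, dx = \frac{\sqrt{\pi}}{a^{\frac{3}{2}}}.$$

Repeating twice in total — each differentiation brings down another $(-x^2)$ — gives
$$\frac{d^{2}J}{da^{2}} = \int_{-\infty}^{\infty} - 2 x^{4} e^{- a x^{2}} \, dx = - \frac{3 \sqrt{\pi}}{2 a^{\frac{5}{2}}},$$
and the integrand here is exactly the target integrand, so $I = - \frac{3 \sqrt{\pi}}{2 a^{\frac{5}{2}}}$.

Setting $a = \frac{2}{5}$:
$$I = - \frac{75 \sqrt{10} \sqrt{\pi}}{16}.$$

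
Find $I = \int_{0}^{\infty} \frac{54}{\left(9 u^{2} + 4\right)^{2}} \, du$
$\frac{9 \pi}{16}$

Start from the standard arctangent integral
$$J(a) = \int_{0}^{\infty} \frac{2}{3 \left(a^{2} + u^{2}\right)} \, du = \frac{\pi}{3 a}.$$

Differentiating under the integral sign with respect to $a$,
$$\frac{dJ}{da} = \int_{0}^{\infty} - \frac{4 a}{3 \left(a^{2} + u^{2}\right)^{2}} \, du = - \frac{\pi}{3 a^{2}},$$
so $\int_{0}^{\infty} \frac{2}{3 \left(a^{2} + u^{2}\right)^{2}} \, du = \frac{\pi}{6 a^{3}}$.

Setting $a = \frac{2}{3}$:
$$I = \frac{9 \pi}{16}.$$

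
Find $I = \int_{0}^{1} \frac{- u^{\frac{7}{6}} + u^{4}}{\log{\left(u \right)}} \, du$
$\log{\left(\frac{30}{13} \right)}$

Replace the exponent $4$ by a parameter $a$: let $I(a) = \int_{0}^{1} \frac{- u^{\frac{7}{6}} + u^{a}}{\log{\left(u \right)}} \, du$.

Since $\dfrac{\partial}{\partial a}\,u^{a} = u^{a} \ln u$, the $\ln u$ in the denominator cancels and
$$\frac{dI}{da} = \int_{0}^{1} u^{a} \, du = \left[\frac{u^{a+1}}{a+1}\right]_0^1 = \frac{1}{a + 1}.$$

Integrating with respect to $a$ gives $I(a) = \log{\left(\frac{6 a}{13} + \frac{6}{13} \right)} + C$.

At $a = \frac{7}{6}$ the integrand is identically $0$, so $I(\frac{7}{6}) = 0$. The closed form gives $0$, hence $C = 0$.

Setting $a = 4$:
$$I = \log{\left(\frac{30}{13} \right)}.$$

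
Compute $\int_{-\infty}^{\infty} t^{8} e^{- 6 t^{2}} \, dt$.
$\frac{35 \sqrt{6} \sqrt{\pi}}{41472}$

Consider the simpler parametrised integral
$$J(a) = \int_{-\infty}^{\infty} e^{- a t^{2}} \, dt = \frac{\sqrt{\pi}}{\sqrt{a}}.$$

Differentiating under the integral sign brings down a factor of $(-t^2)$:
$$\frac{dJ}{da} = \int_{-\infty}^{\infty} - t^{2} e^{- a t^{2}} \, dt = - \frac{\sqrt{\pi}}{2 a^{\frac{3}{2}}}.$$

Repeating $4$ times in total — each differentiation brings down another $(-t^2)$ — gives
$$\frac{d^{4}J}{da^{4}} = \int_{-\infty}^{\infty} t^{8} e^{- a t^{2}} \, dt = \frac{105 \sqrt{\pi}}{16 a^{\frac{9}{2}}},$$
and the integrand here is exactly the target integrand, so $I = \frac{105 \sqrt{\pi}}{16 a^{\frac{9}{2}}}$.

Setting $a = 6$:
$$I = \frac{35 \sqrt{6} \sqrt{\pi}}{41472}.$$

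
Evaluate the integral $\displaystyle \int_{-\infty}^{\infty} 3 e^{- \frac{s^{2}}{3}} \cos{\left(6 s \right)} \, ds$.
$\frac{3 \sqrt{3} \sqrt{\pi}}{e^{27}}$

Define $I(b) = \int_{-\infty}^{\infty} 3 e^{- \frac{s^{2}}{3}} \cos{\left(b s \right)} \, ds$.

Differentiating under the integral sign,
$$I'(b) = \int_{-\infty}^{\infty} - 3 s e^{- \frac{s^{2}}{3}} \sin{\left(b s \right)} \, ds.$$

Integrate $\int_{-\infty}^{\infty} s \sin(b s)\, e^{- \frac{s^{2}}{3}}\, ds$ by parts with $u = \sin(b s)$ and $dv = s\, e^{- \frac{s^{2}}{3}}\, ds$, giving $v = - \frac{3 e^{- \frac{s^{2}}{3}}}{2}$. The boundary term vanishes and
$$\int_{-\infty}^{\infty} s \sin(b s)\, e^{- \frac{s^{2}}{3}}\, ds = \frac{3 b}{2} \int_{-\infty}^{\infty} \cos(b s)\, e^{- \frac{s^{2}}{3}}\, ds,$$
so $I'(b) = - \frac{3 b}{2}\, I(b)$.

This is a separable first-order ODE; solving with the initial condition $I(0) = \int_{-\infty}^{\infty} 3 e^{- \frac{s^{2}}{3}}\,ds = 3 \sqrt{3} \sqrt{\pi}$ gives
$$I(b) = 3 \sqrt{3} \sqrt{\pi} e^{- \frac{3 b^{2}}{4}}.$$

Setting $b = 6$:
$$I = \frac{3 \sqrt{3} \sqrt{\pi}}{e^{27}}.$$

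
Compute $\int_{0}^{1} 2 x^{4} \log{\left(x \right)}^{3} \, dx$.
$- \frac{12}{625}$

Start from the elementary integral
$$J(a) = \int_{0}^{1} 2 x^{a} \, dx = \frac{2}{a + 1}.$$

Differentiating under the integral sign brings down a factor of $\ln x$:
$$\frac{dJ}{da} = \int_{0}^{1} 2 x^{a} \log{\left(x \right)} \, dx = - \frac{2}{\left(a + 1\right)^{2}}.$$

Repeating $3$ times in total — each differentiation brings down another $\ln x$ — gives
$$\frac{d^{3}J}{da^{3}} = \int_{0}^{1} 2 x^{a} \log{\left(x \right)}^{3} \, dx = - \frac{12}{\left(a + 1\right)^{4}},$$
and the integrand here is exactly the target integrand, so $I = - \frac{12}{\left(a + 1\right)^{4}}$.

Setting $a = 4$:
$$I = - \frac{12}{625}.$$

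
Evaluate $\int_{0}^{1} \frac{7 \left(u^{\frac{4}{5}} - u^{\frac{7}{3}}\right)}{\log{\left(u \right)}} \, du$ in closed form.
$\log{\left(\frac{10460353203}{781250000000} \right)}$

Consider the one-parameter family: let $I(a) = \int_{0}^{1} \frac{7 \left(- u^{\frac{7}{3}} + u^{a}\right)}{\log{\left(u \right)}} \, du$.

Since $\dfrac{\partial}{\partial a}\,u^{a} = u^{a} \ln u$, the $\ln u$ in the denominator cancels and
$$\frac{dI}{da} = \int_{0}^{1} 7 u^{a} \, du = 7 \left[\frac{u^{a+1}}{a+1}\right]_0^1 = \frac{7}{a + 1}.$$

Integrating with respect to $a$ gives $I(a) = \log{\left(\frac{2187 \left(a + 1\right)^{7}}{10000000} \right)} + C$.

At $a = \frac{7}{3}$ the integrand is identically $0$, so $I(\frac{7}{3}) = 0$. The closed form gives $0$, hence $C = 0$.

Setting $a = \frac{4}{5}$:
$$I = \log{\left(\frac{10460353203}{781250000000} \right)}.$$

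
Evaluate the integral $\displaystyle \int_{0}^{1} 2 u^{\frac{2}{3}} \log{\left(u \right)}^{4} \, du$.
$\frac{11664}{3125}$

Begin with the known integral
$$J(a) = \int_{0}^{1} 2 u^{a} \, du = \frac{2}{a + 1}.$$

Differentiating under the integral sign brings down a factor of $\ln u$:
$$\frac{dJ}{da} = \int_{0}^{1} 2 u^{a} \log{\left(u \right)} \, du = - \frac{2}{\left(a + 1\right)^{2}}.$$

Repeating $4$ times in total — each differentiation brings down another $\ln u$ — gives
$$\frac{d^{4}J}{da^{4}} = \int_{0}^{1} 2 u^{a} \log{\left(u \right)}^{4} \, du = \frac{48}{\left(a + 1\right)^{5}},$$
and the integrand here is exactly the target integrand, so $I = \frac{48}{\left(a + 1\right)^{5}}$.

Setting $a = \frac{2}{3}$:
$$I = \frac{11664}{3125}.$$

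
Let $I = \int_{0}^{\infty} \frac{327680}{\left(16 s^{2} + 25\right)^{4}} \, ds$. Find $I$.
$\frac{512 \pi}{3125}$

Recall the elementary integral
$$J(a) = \int_{0}^{\infty} \frac{5}{a^{2} + s^{2}} \, ds = \frac{5 \pi}{2 a}.$$

Differentiating under the integral sign with respect to $a$,
$$\frac{dJ}{da} = \int_{0}^{\infty} - \frac{10 a}{\left(a^{2} + s^{2}\right)^{2}} \, ds = - \frac{5 \pi}{2 a^{2}},$$
so $\int_{0}^{\infty} \frac{5}{\left(a^{2} + s^{2}\right)^{2}} \, ds = \frac{5 \pi}{4 a^{3}}$.

Repeating — each differentiation of $1/(s^2+a^2)^j$ produces $-2ja/(s^2+a^2)^{j+1}$ — and dividing through by $-2ja$ at each step yields, after $3$ differentiations in total,
$$\int_{0}^{\infty} \frac{5}{\left(a^{2} + s^{2}\right)^{4}} \, ds = \frac{25 \pi}{32 a^{7}}.$$

Setting $a = \frac{5}{4}$:
$$I = \frac{512 \pi}{3125}.$$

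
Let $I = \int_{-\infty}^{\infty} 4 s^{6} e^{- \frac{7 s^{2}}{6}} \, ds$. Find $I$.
$\frac{1620 \sqrt{42} \sqrt{\pi}}{2401}$

Start from the elementary integral
$$J(a) = \int_{-\infty}^{\infty} 4 e^{- a s^{2}} \, ds = \frac{4 \sqrt{\pi}}{\sqrt{a}}.$$

Differentiating under the integral sign brings down a factor of $(-s^2)$:
$$\frac{dJ}{da} = \int_{-\infty}^{\infty} - 4 s^{2} e^{- a s^{2}} \, ds = - \frac{2 \sqrt{\pi}}{a^{\frac{3}{2}}}.$$

Repeating $3$ times in total — each differentiation brings down another $(-s^2)$ — gives
$$\frac{d^{3}J}{da^{3}} = \int_{-\infty}^{\infty} - 4 s^{6} e^{- a s^{2}} \, ds = - \frac{15 \sqrt{\pi}}{2 a^{\frac{7}{2}}},$$
and the integrand here is $(-1)^{3}$ times the target integrand, so $I = (-1)^{3}\,\frac{d^{3}J}{da^{3}} = \frac{15 \sqrt{\pi}}{2 a^{\frac{7}{2}}}$.

Setting $a = \frac{7}{6}$:
$$I = \frac{1620 \sqrt{42} \sqrt{\pi}}{2401}.$$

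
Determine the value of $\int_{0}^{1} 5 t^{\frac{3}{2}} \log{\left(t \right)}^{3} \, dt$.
$- \frac{96}{125}$

Consider the simpler parametrised integral
$$J(a) = \int_{0}^{1} 5 t^{a} \, dt = \frac{5}{a + 1}.$$

Differentiating under the integral sign brings down a factor of $\ln t$:
$$\frac{dJ}{da} = \int_{0}^{1} 5 t^{a} \log{\left(t \right)} \, dt = - \frac{5}{\left(a + 1\right)^{2}}.$$

Repeating $3$ times in total — each differentiation brings down another $\ln t$ — gives
$$\frac{d^{3}J}{da^{3}} = \int_{0}^{1} 5 t^{a} \log{\left(t \right)}^{3} \, dt = - \frac{30}{\left(a + 1\right)^{4}},$$
and the integrand here is exactly the target integrand, so $I = - \frac{30}{\left(a + 1\right)^{4}}$.

Setting $a = \frac{3}{2}$:
$$I = - \frac{96}{125}.$$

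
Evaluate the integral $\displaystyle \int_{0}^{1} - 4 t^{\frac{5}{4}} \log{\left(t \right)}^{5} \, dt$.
$\frac{655360}{177147}$

Start from the elementary integral
$$J(a) = \int_{0}^{1} - 4 t^{a} \, dt = - \frac{4}{a + 1}.$$

Differentiating under the integral sign brings down a factor of $\ln t$:
$$\frac{dJ}{da} = \int_{0}^{1} - 4 t^{a} \log{\left(t \right)} \, dt = \frac{4}{\left(a + 1\right)^{2}}.$$

Repeating $5$ times in total — each differentiation brings down another $\ln t$ — gives
$$\frac{d^{5}J}{da^{5}} = \int_{0}^{1} - 4 t^{a} \log{\left(t \right)}^{5} \, dt = \frac{480}{\left(a + 1\right)^{6}},$$
and the integrand here is exactly the target integrand, so $I = \frac{480}{\left(a + 1\right)^{6}}$.

Setting $a = \frac{5}{4}$:
$$I = \frac{655360}{177147}.$$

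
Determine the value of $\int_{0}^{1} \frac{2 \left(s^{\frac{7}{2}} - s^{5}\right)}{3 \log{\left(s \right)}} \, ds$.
$\log{\left(\frac{6^{\frac{2}{3}}}{4} \right)}$

Consider the one-parameter family: let $I(a) = \int_{0}^{1} \frac{2 \left(- s^{5} + s^{a}\right)}{3 \log{\left(s \right)}} \, ds$.

Since $\dfrac{\partial}{\partial a}\,s^{a} = s^{a} \ln s$, the $\ln s$ in the denominator cancels and
$$\frac{dI}{da} = \int_{0}^{1} \frac{2}{3} s^{a} \, ds = \frac{2}{3} \left[\frac{s^{a+1}}{a+1}\right]_0^1 = \frac{2}{3 \left(a + 1\right)}.$$

Integrating with respect to $a$ gives $I(a) = \frac{2 \log{\left(a + 1 \right)}}{3} - \frac{2 \log{\left(6 \right)}}{3} + C$.

At $a = 5$ the integrand is identically $0$, so $I(5) = 0$. The closed form gives $0$, hence $C = 0$.

Setting $a = \frac{7}{2}$:
$$I = \log{\left(\frac{6^{\frac{2}{3}}}{4} \right)}.$$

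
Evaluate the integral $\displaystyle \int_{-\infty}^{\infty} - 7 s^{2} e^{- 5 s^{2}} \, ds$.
$- \frac{7 \sqrt{5} \sqrt{\pi}}{50}$

Start from the elementary integral
$$J(a) = \int_{-\infty}^{\infty} - 7 e^{- a s^{2}} \, ds = - \frac{7 \sqrt{\pi}}{\sqrt{a}}.$$

Differentiating under the integral sign brings down a factor of $(-s^2)$:
$$\frac{dJ}{da} = \int_{-\infty}^{\infty} 7 s^{2} e^{- a s^{2}} \, ds = \frac{7 \sqrt{\pi}}{2 a^{\frac{3}{2}}}.$$

The integral on the left is $-I$, so $I = - \frac{7 \sqrt{\pi}}{2 a^{\frac{3}{2}}}$.

Setting $a = 5$:
$$I = - \frac{7 \sqrt{5} \sqrt{\pi}}{50}.$$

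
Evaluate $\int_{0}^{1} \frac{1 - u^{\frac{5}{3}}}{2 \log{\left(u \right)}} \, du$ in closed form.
$- \frac{3 \log{\left(2 \right)}}{2} + \frac{\log{\left(3 \right)}}{2}$

Introduce a parameter $a$ in the exponent: let $I(a) = \int_{0}^{1} \frac{1 - u^{a}}{2 \log{\left(u \right)}} \, du$.

Since $\dfrac{\partial}{\partial a}\,u^{a} = u^{a} \ln u$, the $\ln u$ in the denominator cancels and
$$\frac{dI}{da} = \int_{0}^{1} - \frac{1}{2} u^{a} \, du = - \frac{1}{2} \left[\frac{u^{a+1}}{a+1}\right]_0^1 = - \frac{1}{2 a + 2}.$$

Integrating with respect to $a$ gives $I(a) = - \frac{\log{\left(a + 1 \right)}}{2} + C$.

At $a = 0$ the integrand is identically $0$, so $I(0) = 0$. The closed form gives $0$, hence $C = 0$.

Setting $a = \frac{5}{3}$:
$$I = - \frac{3 \log{\left(2 \right)}}{2} + \frac{\log{\left(3 \right)}}{2}.$$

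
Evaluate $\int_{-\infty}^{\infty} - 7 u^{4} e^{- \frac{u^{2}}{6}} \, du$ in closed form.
$- 189 \sqrt{6} \sqrt{\pi}$

Consider the simpler parametrised integral
$$J(a) = \int_{-\infty}^{\infty} - 7 e^{- a u^{2}} \, du = - \frac{7 \sqrt{\pi}}{\sqrt{a}}.$$

Differentiating under the integral sign brings down a factor of $(-u^2)$:
$$\frac{dJ}{da} = \int_{-\infty}^{\infty} 7 u^{2} e^{- a u^{2}} \, du = \frac{7 \sqrt{\pi}}{2 a^{\frac{3}{2}}}.$$

Repeating twice in total — each differentiation brings down another $(-u^2)$ — gives
$$\frac{d^{2}J}{da^{2}} = \int_{-\infty}^{\infty} - 7 u^{4} e^{- a u^{2}} \, du = - \frac{21 \sqrt{\pi}}{4 a^{\frac{5}{2}}},$$
and the integrand here is exactly the target integrand, so $I = - \frac{21 \sqrt{\pi}}{4 a^{\frac{5}{2}}}$.

Setting $a = \frac{1}{6}$:
$$I = - 189 \sqrt{6} \sqrt{\pi}.$$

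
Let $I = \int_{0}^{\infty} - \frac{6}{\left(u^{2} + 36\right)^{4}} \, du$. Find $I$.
$- \frac{5 \pi}{1492992}$

Start from the standard arctangent integral
$$J(a) = \int_{0}^{\infty} - \frac{6}{a^{2} + u^{2}} \, du = - \frac{3 \pi}{a}.$$

Differentiating under the integral sign with respect to $a$,
$$\frac{dJ}{da} = \int_{0}^{\infty} \frac{12 a}{\left(a^{2} + u^{2}\right)^{2}} \, du = \frac{3 \pi}{a^{2}},$$
so $\int_{0}^{\infty} - \frac{6}{\left(a^{2} + u^{2}\right)^{2}} \, du = - \frac{3 \pi}{2 a^{3}}$.

Repeating — each differentiation of $1/(u^2+a^2)^j$ produces $-2ja/(u^2+a^2)^{j+1}$ — and dividing through by $-2ja$ at each step yields, after $3$ differentiations in total,
$$\int_{0}^{\infty} - \frac{6}{\left(a^{2} + u^{2}\right)^{4}} \, du = - \frac{15 \pi}{16 a^{7}}.$$

Setting $a = 6$:
$$I = - \frac{5 \pi}{1492992}.$$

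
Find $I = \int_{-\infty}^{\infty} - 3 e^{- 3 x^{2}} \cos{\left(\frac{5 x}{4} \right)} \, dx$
$- \frac{\sqrt{3} \sqrt{\pi}}{e^{\frac{25}{192}}}$

Define $I(b) = \int_{-\infty}^{\infty} - 3 e^{- 3 x^{2}} \cos{\left(b x \right)} \, dx$.

Differentiating under the integral sign,
$$I'(b) = \int_{-\infty}^{\infty} 3 x e^{- 3 x^{2}} \sin{\left(b x \right)} \, dx.$$

Integrate $\int_{-\infty}^{\infty} x \sin(b x)\, e^{- 3 x^{2}}\, dx$ by parts with $u = \sin(b x)$ and $dv = x\, e^{- 3 x^{2}}\, dx$, giving $v = - \frac{e^{- 3 x^{2}}}{6}$. The boundary term vanishes and
$$\int_{-\infty}^{\infty} x \sin(b x)\, e^{- 3 x^{2}}\, dx = \frac{b}{6} \int_{-\infty}^{\infty} \cos(b x)\, e^{- 3 x^{2}}\, dx,$$
so $I'(b) = - \frac{b}{6}\, I(b)$.

This is a separable first-order ODE; solving with the initial condition $I(0) = \int_{-\infty}^{\infty} - 3 e^{- 3 x^{2}}\,dx = - \sqrt{3} \sqrt{\pi}$ gives
$$I(b) = - \sqrt{3} \sqrt{\pi} e^{- \frac{b^{2}}{12}}.$$

Setting $b = \frac{5}{4}$:
$$I = - \frac{\sqrt{3} \sqrt{\pi}}{e^{\frac{25}{192}}}.$$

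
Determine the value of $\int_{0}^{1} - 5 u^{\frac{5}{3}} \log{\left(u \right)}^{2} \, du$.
$- \frac{135}{256}$

Consider the simpler parametrised integral
$$J(a) = \int_{0}^{1} - 5 u^{a} \, du = - \frac{5}{a + 1}.$$

Differentiating under the integral sign brings down a factor of $\ln u$:
$$\frac{dJ}{da} = \int_{0}^{1} - 5 u^{a} \log{\left(u \right)} \, du = \frac{5}{\left(a + 1\right)^{2}}.$$

Repeating twice in total — each differentiation brings down another $\ln u$ — gives
$$\frac{d^{2}J}{da^{2}} = \int_{0}^{1} - 5 u^{a} \log{\left(u \right)}^{2} \, du = - \frac{10}{\left(a + 1\right)^{3}},$$
and the integrand here is exactly the target integrand, so $I = - \frac{10}{\left(a + 1\right)^{3}}$.

Setting $a = \frac{5}{3}$:
$$I = - \frac{135}{256}.$$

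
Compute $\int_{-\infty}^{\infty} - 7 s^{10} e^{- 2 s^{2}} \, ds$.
$- \frac{6615 \sqrt{2} \sqrt{\pi}}{2048}$

Start from the elementary integral
$$J(a) = \int_{-\infty}^{\infty} - 7 e^{- a s^{2}} \, ds = - \frac{7 \sqrt{\pi}}{\sqrt{a}}.$$

Differentiating under the integral sign brings down a factor of $(-s^2)$:
$$\frac{dJ}{da} = \int_{-\infty}^{\infty} 7 s^{2} e^{- a s^{2}} \, ds = \frac{7 \sqrt{\pi}}{2 a^{\frac{3}{2}}}.$$

Repeating $5$ times in total — each differentiation brings down another $(-s^2)$ — gives
$$\frac{d^{5}J}{da^{5}} = \int_{-\infty}^{\infty} 7 s^{10} e^{- a s^{2}} \, ds = \frac{6615 \sqrt{\pi}}{32 a^{\frac{11}{2}}},$$
and the integrand here is $(-1)^{5}$ times the target integrand, so $I = (-1)^{5}\,\frac{d^{5}J}{da^{5}} = - \frac{6615 \sqrt{\pi}}{32 a^{\frac{11}{2}}}$.

Setting $a = 2$:
$$I = - \frac{6615 \sqrt{2} \sqrt{\pi}}{2048}.$$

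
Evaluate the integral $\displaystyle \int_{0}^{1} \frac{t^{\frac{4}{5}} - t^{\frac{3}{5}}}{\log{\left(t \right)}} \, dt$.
$- \log{\left(\frac{8}{9} \right)}$

Consider the one-parameter family: let $I(a) = \int_{0}^{1} \frac{t^{\frac{4}{5}} - t^{a}}{\log{\left(t \right)}} \, dt$.

Since $\dfrac{\partial}{\partial a}\,t^{a} = t^{a} \ln t$, the $\ln t$ in the denominator cancels and
$$\frac{dI}{da} = \int_{0}^{1} -1 t^{a} \, dt = -1 \left[\frac{t^{a+1}}{a+1}\right]_0^1 = - \frac{1}{a + 1}.$$

Integrating with respect to $a$ gives $I(a) = - \log{\left(\frac{5 a}{9} + \frac{5}{9} \right)} + C$.

At $a = \frac{4}{5}$ the integrand is identically $0$, so $I(\frac{4}{5}) = 0$. The closed form gives $0$, hence $C = 0$.

Setting $a = \frac{3}{5}$:
$$I = - \log{\left(\frac{8}{9} \right)}.$$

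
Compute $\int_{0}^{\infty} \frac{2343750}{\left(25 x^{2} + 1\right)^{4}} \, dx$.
$\frac{1171875 \pi}{16}$

Recall the elementary integral
$$J(a) = \int_{0}^{\infty} \frac{6}{a^{2} + x^{2}} \, dx = \frac{3 \pi}{a}.$$

Differentiating under the integral sign with respect to $a$,
$$\frac{dJ}{da} = \int_{0}^{\infty} - \frac{12 a}{\left(a^{2} + x^{2}\right)^{2}} \, dx = - \frac{3 \pi}{a^{2}},$$
so $\int_{0}^{\infty} \frac{6}{\left(a^{2} + x^{2}\right)^{2}} \, dx = \frac{3 \pi}{2 a^{3}}$.

Repeating — each differentiation of $1/(x^2+a^2)^j$ produces $-2ja/(x^2+a^2)^{j+1}$ — and dividing through by $-2ja$ at each step yields, after $3$ differentiations in total,
$$\int_{0}^{\infty} \frac{6}{\left(a^{2} + x^{2}\right)^{4}} \, dx = \frac{15 \pi}{16 a^{7}}.$$

Setting $a = \frac{1}{5}$:
$$I = \frac{1171875 \pi}{16}.$$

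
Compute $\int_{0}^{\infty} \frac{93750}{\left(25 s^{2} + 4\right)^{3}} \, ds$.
$\frac{28125 \pi}{256}$

Begin with the known result
$$J(a) = \int_{0}^{\infty} \frac{6}{a^{2} + s^{2}} \, ds = \frac{3 \pi}{a}.$$

Differentiating under the integral sign with respect to $a$,
$$\frac{dJ}{da} = \int_{0}^{\infty} - \frac{12 a}{\left(a^{2} + s^{2}\right)^{2}} \, ds = - \frac{3 \pi}{a^{2}},$$
so $\int_{0}^{\infty} \frac{6}{\left(a^{2} + s^{2}\right)^{2}} \, ds = \frac{3 \pi}{2 a^{3}}$.

Repeating — each differentiation of $1/(s^2+a^2)^j$ produces $-2ja/(s^2+a^2)^{j+1}$ — and dividing through by $-2ja$ at each step yields, after $2$ differentiations in total,
$$\int_{0}^{\infty} \frac{6}{\left(a^{2} + s^{2}\right)^{3}} \, ds = \frac{9 \pi}{8 a^{5}}.$$

Setting $a = \frac{2}{5}$:
$$I = \frac{28125 \pi}{256}.$$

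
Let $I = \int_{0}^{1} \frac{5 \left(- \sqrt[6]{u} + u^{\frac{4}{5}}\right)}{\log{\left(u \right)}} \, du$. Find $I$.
$- \log{\left(\frac{52521875}{459165024} \right)}$

Replace the exponent $\frac{1}{6}$ by a parameter $a$: let $I(a) = \int_{0}^{1} \frac{5 \left(u^{\frac{4}{5}} - u^{a}\right)}{\log{\left(u \right)}} \, du$.

Since $\dfrac{\partial}{\partial a}\,u^{a} = u^{a} \ln u$, the $\ln u$ in the denominator cancels and
$$\frac{dI}{da} = \int_{0}^{1} -5 u^{a} \, du = -5 \left[\frac{u^{a+1}}{a+1}\right]_0^1 = - \frac{5}{a + 1}.$$

Integrating with respect to $a$ gives $I(a) = - \log{\left(\frac{3125 \left(a + 1\right)^{5}}{59049} \right)} + C$.

At $a = \frac{4}{5}$ the integrand is identically $0$, so $I(\frac{4}{5}) = 0$. The closed form gives $0$, hence $C = 0$.

Setting $a = \frac{1}{6}$:
$$I = - \log{\left(\frac{52521875}{459165024} \right)}.$$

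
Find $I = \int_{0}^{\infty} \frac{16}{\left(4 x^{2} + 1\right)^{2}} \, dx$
$2 \pi$

Start from the standard arctangent integral
$$J(a) = \int_{0}^{\infty} \frac{1}{a^{2} + x^{2}} \, dx = \frac{\pi}{2 a}.$$

Differentiating under the integral sign with respect to $a$,
$$\frac{dJ}{da} = \int_{0}^{\infty} - \frac{2 a}{\left(a^{2} + x^{2}\right)^{2}} \, dx = - \frac{\pi}{2 a^{2}},$$
so $\int_{0}^{\infty} \frac{1}{\left(a^{2} + x^{2}\right)^{2}} \, dx = \frac{\pi}{4 a^{3}}$.

Setting $a = \frac{1}{2}$:
$$I = 2 \pi.$$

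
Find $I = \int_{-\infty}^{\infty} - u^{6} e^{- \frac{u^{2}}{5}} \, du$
$- \frac{1875 \sqrt{5} \sqrt{\pi}}{8}$

Consider the simpler parametrised integral
$$J(a) = \int_{-\infty}^{\infty} - e^{- a u^{2}} \, du = - \frac{\sqrt{\pi}}{\sqrt{a}}.$$

Differentiating under the integral sign brings down a factor of $(-u^2)$:
$$\frac{dJ}{da} = \int_{-\infty}^{\infty} u^{2} e^{- a u^{2}} \, du = \frac{\sqrt{\pi}}{2 a^{\frac{3}{2}}}.$$

Repeating $3$ times in total — each differentiation brings down another $(-u^2)$ — gives
$$\frac{d^{3}J}{da^{3}} = \int_{-\infty}^{\infty} u^{6} e^{- a u^{2}} \, du = \frac{15 \sqrt{\pi}}{8 a^{\frac{7}{2}}},$$
and the integrand here is $(-1)^{3}$ times the target integrand, so $I = (-1)^{3}\,\frac{d^{3}J}{da^{3}} = - \frac{15 \sqrt{\pi}}{8 a^{\frac{7}{2}}}$.

Setting $a = \frac{1}{5}$:
$$I = - \frac{1875 \sqrt{5} \sqrt{\pi}}{8}.$$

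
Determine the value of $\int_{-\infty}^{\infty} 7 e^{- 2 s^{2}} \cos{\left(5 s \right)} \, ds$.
$\frac{7 \sqrt{2} \sqrt{\pi}}{2 e^{\frac{25}{8}}}$

Define $I(b) = \int_{-\infty}^{\infty} 7 e^{- 2 s^{2}} \cos{\left(b s \right)} \, ds$.

Differentiating under the integral sign,
$$I'(b) = \int_{-\infty}^{\infty} - 7 s e^{- 2 s^{2}} \sin{\left(b s \right)} \, ds.$$

Integrate $\int_{-\infty}^{\infty} s \sin(b s)\, e^{- 2 s^{2}}\, ds$ by parts with $u = \sin(b s)$ and $dv = s\, e^{- 2 s^{2}}\, ds$, giving $v = - \frac{e^{- 2 s^{2}}}{4}$. The boundary term vanishes and
$$\int_{-\infty}^{\infty} s \sin(b s)\, e^{- 2 s^{2}}\, ds = \frac{b}{4} \int_{-\infty}^{\infty} \cos(b s)\, e^{- 2 s^{2}}\, ds,$$
so $I'(b) = - \frac{b}{4}\, I(b)$.

This is a separable first-order ODE; solving with the initial condition $I(0) = \int_{-\infty}^{\infty} 7 e^{- 2 s^{2}}\,ds = \frac{7 \sqrt{2} \sqrt{\pi}}{2}$ gives
$$I(b) = \frac{7 \sqrt{2} \sqrt{\pi} e^{- \frac{b^{2}}{8}}}{2}.$$

Setting $b = 5$:
$$I = \frac{7 \sqrt{2} \sqrt{\pi}}{2 e^{\frac{25}{8}}}.$$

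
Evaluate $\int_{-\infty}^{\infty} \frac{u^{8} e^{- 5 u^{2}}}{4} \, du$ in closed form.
$\frac{21 \sqrt{5} \sqrt{\pi}}{40000}$

Consider the simpler parametrised integral
$$J(a) = \int_{-\infty}^{\infty} \frac{e^{- a u^{2}}}{4} \, du = \frac{\sqrt{\pi}}{4 \sqrt{a}}.$$

Differentiating under the integral sign brings down a factor of $(-u^2)$:
$$\frac{dJ}{da} = \int_{-\infty}^{\infty} - \frac{u^{2} e^{- a u^{2}}}{4} \, du = - \frac{\sqrt{\pi}}{8 a^{\frac{3}{2}}}.$$

Repeating $4$ times in total — each differentiation brings down another $(-u^2)$ — gives
$$\frac{d^{4}J}{da^{4}} = \int_{-\infty}^{\infty} \frac{u^{8} e^{- a u^{2}}}{4} \, du = \frac{105 \sqrt{\pi}}{64 a^{\frac{9}{2}}},$$
and the integrand here is exactly the target integrand, so $I = \frac{105 \sqrt{\pi}}{64 a^{\frac{9}{2}}}$.

Setting $a = 5$:
$$I = \frac{21 \sqrt{5} \sqrt{\pi}}{40000}.$$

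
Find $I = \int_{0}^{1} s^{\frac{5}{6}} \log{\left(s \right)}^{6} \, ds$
$\frac{201553920}{19487171}$

Consider the simpler parametrised integral
$$J(a) = \int_{0}^{1} s^{a} \, ds = \frac{1}{a + 1}.$$

Differentiating under the integral sign brings down a factor of $\ln s$:
$$\frac{dJ}{da} = \int_{0}^{1} s^{a} \log{\left(s \right)} \, ds = - \frac{1}{\left(a + 1\right)^{2}}.$$

Repeating $6$ times in total — each differentiation brings down another $\ln s$ — gives
$$\frac{d^{6}J}{da^{6}} = \int_{0}^{1} s^{a} \log{\left(s \right)}^{6} \, ds = \frac{720}{\left(a + 1\right)^{7}},$$
and the integrand here is exactly the target integrand, so $I = \frac{720}{\left(a + 1\right)^{7}}$.

Setting $a = \frac{5}{6}$:
$$I = \frac{201553920}{19487171}.$$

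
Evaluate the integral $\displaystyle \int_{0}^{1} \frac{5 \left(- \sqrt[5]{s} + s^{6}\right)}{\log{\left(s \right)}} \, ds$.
$\log{\left(\frac{52521875}{7776} \right)}$

Consider the one-parameter family: let $I(a) = \int_{0}^{1} \frac{5 \left(s^{6} - s^{a}\right)}{\log{\left(s \right)}} \, ds$.

Since $\dfrac{\partial}{\partial a}\,s^{a} = s^{a} \ln s$, the $\ln s$ in the denominator cancels and
$$\frac{dI}{da} = \int_{0}^{1} -5 s^{a} \, ds = -5 \left[\frac{s^{a+1}}{a+1}\right]_0^1 = - \frac{5}{a + 1}.$$

Integrating with respect to $a$ gives $I(a) = \log{\left(\frac{16807}{\left(a + 1\right)^{5}} \right)} + C$.

At $a = 6$ the integrand is identically $0$, so $I(6) = 0$. The closed form gives $0$, hence $C = 0$.

Setting $a = \frac{1}{5}$:
$$I = \log{\left(\frac{52521875}{7776} \right)}.$$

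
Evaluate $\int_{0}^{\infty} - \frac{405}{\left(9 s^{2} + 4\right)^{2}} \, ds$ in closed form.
$- \frac{135 \pi}{32}$

Begin with the known result
$$J(a) = \int_{0}^{\infty} - \frac{5}{a^{2} + s^{2}} \, ds = - \frac{5 \pi}{2 a}.$$

Differentiating under the integral sign with respect to $a$,
$$\frac{dJ}{da} = \int_{0}^{\infty} \frac{10 a}{\left(a^{2} + s^{2}\right)^{2}} \, ds = \frac{5 \pi}{2 a^{2}},$$
so $\int_{0}^{\infty} - \frac{5}{\left(a^{2} + s^{2}\right)^{2}} \, ds = - \frac{5 \pi}{4 a^{3}}$.

Setting $a = \frac{2}{3}$:
$$I = - \frac{135 \pi}{32}.$$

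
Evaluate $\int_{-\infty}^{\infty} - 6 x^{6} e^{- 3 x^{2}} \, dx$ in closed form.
$- \frac{5 \sqrt{3} \sqrt{\pi}}{36}$

Consider the simpler parametrised integral
$$J(a) = \int_{-\infty}^{\infty} - 6 e^{- a x^{2}} \, dx = - \frac{6 \sqrt{\pi}}{\sqrt{a}}.$$

Differentiating under the integral sign brings down a factor of $(-x^2)$:
$$\frac{dJ}{da} = \int_{-\infty}^{\infty} 6 x^{2} e^{- a x^{2}} \, dx = \frac{3 \sqrt{\pi}}{a^{\frac{3}{2}}}.$$

Repeating $3$ times in total — each differentiation brings down another $(-x^2)$ — gives
$$\frac{d^{3}J}{da^{3}} = \int_{-\infty}^{\infty} 6 x^{6} e^{- a x^{2}} \, dx = \frac{45 \sqrt{\pi}}{4 a^{\frac{7}{2}}},$$
and the integrand here is $(-1)^{3}$ times the target integrand, so $I = (-1)^{3}\,\frac{d^{3}J}{da^{3}} = - \frac{45 \sqrt{\pi}}{4 a^{\frac{7}{2}}}$.

Setting $a = 3$:
$$I = - \frac{5 \sqrt{3} \sqrt{\pi}}{36}.$$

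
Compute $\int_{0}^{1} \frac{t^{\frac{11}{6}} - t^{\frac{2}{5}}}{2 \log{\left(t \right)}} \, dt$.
$\log{\left(\frac{\sqrt{3570}}{42} \right)}$

Consider the one-parameter family: let $I(a) = \int_{0}^{1} \frac{t^{\frac{11}{6}} - t^{a}}{2 \log{\left(t \right)}} \, dt$.

Since $\dfrac{\partial}{\partial a}\,t^{a} = t^{a} \ln t$, the $\ln t$ in the denominator cancels and
$$\frac{dI}{da} = \int_{0}^{1} - \frac{1}{2} t^{a} \, dt = - \frac{1}{2} \left[\frac{t^{a+1}}{a+1}\right]_0^1 = - \frac{1}{2 a + 2}.$$

Integrating with respect to $a$ gives $I(a) = - \frac{\log{\left(a + 1 \right)}}{2} - \frac{\log{\left(6 \right)}}{2} + \frac{\log{\left(17 \right)}}{2} + C$.

At $a = \frac{11}{6}$ the integrand is identically $0$, so $I(\frac{11}{6}) = 0$. The closed form gives $0$, hence $C = 0$.

Setting $a = \frac{2}{5}$:
$$I = \log{\left(\frac{\sqrt{3570}}{42} \right)}.$$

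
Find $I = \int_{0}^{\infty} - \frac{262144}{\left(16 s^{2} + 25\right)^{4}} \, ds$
$- \frac{2048 \pi}{15625}$

Recall the elementary integral
$$J(a) = \int_{0}^{\infty} - \frac{4}{a^{2} + s^{2}} \, ds = - \frac{2 \pi}{a}.$$

Differentiating under the integral sign with respect to $a$,
$$\frac{dJ}{da} = \int_{0}^{\infty} \frac{8 a}{\left(a^{2} + s^{2}\right)^{2}} \, ds = \frac{2 \pi}{a^{2}},$$
so $\int_{0}^{\infty} - \frac{4}{\left(a^{2} + s^{2}\right)^{2}} \, ds = - \frac{\pi}{a^{3}}$.

Repeating — each differentiation of $1/(s^2+a^2)^j$ produces $-2ja/(s^2+a^2)^{j+1}$ — and dividing through by $-2ja$ at each step yields, after $3$ differentiations in total,
$$\int_{0}^{\infty} - \frac{4}{\left(a^{2} + s^{2}\right)^{4}} \, ds = - \frac{5 \pi}{8 a^{7}}.$$

Setting $a = \frac{5}{4}$:
$$I = - \frac{2048 \pi}{15625}.$$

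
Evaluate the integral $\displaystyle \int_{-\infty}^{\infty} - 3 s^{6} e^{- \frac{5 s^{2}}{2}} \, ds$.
$- \frac{9 \sqrt{10} \sqrt{\pi}}{125}$

Consider the simpler parametrised integral
$$J(a) = \int_{-\infty}^{\infty} - 3 e^{- a s^{2}} \, ds = - \frac{3 \sqrt{\pi}}{\sqrt{a}}.$$

Differentiating under the integral sign brings down a factor of $(-s^2)$:
$$\frac{dJ}{da} = \int_{-\infty}^{\infty} 3 s^{2} e^{- a s^{2}} \, ds = \frac{3 \sqrt{\pi}}{2 a^{\frac{3}{2}}}.$$

Repeating $3$ times in total — each differentiation brings down another $(-s^2)$ — gives
$$\frac{d^{3}J}{da^{3}} = \int_{-\infty}^{\infty} 3 s^{6} e^{- a s^{2}} \, ds = \frac{45 \sqrt{\pi}}{8 a^{\frac{7}{2}}},$$
and the integrand here is $(-1)^{3}$ times the target integrand, so $I = (-1)^{3}\,\frac{d^{3}J}{da^{3}} = - \frac{45 \sqrt{\pi}}{8 a^{\frac{7}{2}}}$.

Setting $a = \frac{5}{2}$:
$$I = - \frac{9 \sqrt{10} \sqrt{\pi}}{125}.$$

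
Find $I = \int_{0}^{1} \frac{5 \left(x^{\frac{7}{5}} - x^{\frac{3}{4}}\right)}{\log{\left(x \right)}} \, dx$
$- \log{\left(\frac{52521875}{254803968} \right)}$

Replace the exponent $\frac{3}{4}$ by a parameter $a$: let $I(a) = \int_{0}^{1} \frac{5 \left(x^{\frac{7}{5}} - x^{a}\right)}{\log{\left(x \right)}} \, dx$.

Since $\dfrac{\partial}{\partial a}\,x^{a} = x^{a} \ln x$, the $\ln x$ in the denominator cancels and
$$\frac{dI}{da} = \int_{0}^{1} -5 x^{a} \, dx = -5 \left[\frac{x^{a+1}}{a+1}\right]_0^1 = - \frac{5}{a + 1}.$$

Integrating with respect to $a$ gives $I(a) = - \log{\left(\frac{3125 \left(a + 1\right)^{5}}{248832} \right)} + C$.

At $a = \frac{7}{5}$ the integrand is identically $0$, so $I(\frac{7}{5}) = 0$. The closed form gives $0$, hence $C = 0$.

Setting $a = \frac{3}{4}$:
$$I = - \log{\left(\frac{52521875}{254803968} \right)}.$$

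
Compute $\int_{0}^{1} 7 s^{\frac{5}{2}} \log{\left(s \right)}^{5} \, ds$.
$- \frac{7680}{16807}$

Start from the elementary integral
$$J(a) = \int_{0}^{1} 7 s^{a} \, ds = \frac{7}{a + 1}.$$

Differentiating under the integral sign brings down a factor of $\ln s$:
$$\frac{dJ}{da} = \int_{0}^{1} 7 s^{a} \log{\left(s \right)} \, ds = - \frac{7}{\left(a + 1\right)^{2}}.$$

Repeating $5$ times in total — each differentiation brings down another $\ln s$ — gives
$$\frac{d^{5}J}{da^{5}} = \int_{0}^{1} 7 s^{a} \log{\left(s \right)}^{5} \, ds = - \frac{840}{\left(a + 1\right)^{6}},$$
and the integrand here is exactly the target integrand, so $I = - \frac{840}{\left(a + 1\right)^{6}}$.

Setting $a = \frac{5}{2}$:
$$I = - \frac{7680}{16807}.$$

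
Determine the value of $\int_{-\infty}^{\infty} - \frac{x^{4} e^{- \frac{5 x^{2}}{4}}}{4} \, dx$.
$- \frac{6 \sqrt{5} \sqrt{\pi}}{125}$

Consider the simpler parametrised integral
$$J(a) = \int_{-\infty}^{\infty} - \frac{e^{- a x^{2}}}{4} \, dx = - \frac{\sqrt{\pi}}{4 \sqrt{a}}.$$

Differentiating under the integral sign brings down a factor of $(-x^2)$:
$$\frac{dJ}{da} = \int_{-\infty}^{\infty} \frac{x^{2} e^{- a x^{2}}}{4} \, dx = \frac{\sqrt{\pi}}{8 a^{\frac{3}{2}}}.$$

Repeating twice in total — each differentiation brings down another $(-x^2)$ — gives
$$\frac{d^{2}J}{da^{2}} = \int_{-\infty}^{\infty} - \frac{x^{4} e^{- a x^{2}}}{4} \, dx = - \frac{3 \sqrt{\pi}}{16 a^{\frac{5}{2}}},$$
and the integrand here is exactly the target integrand, so $I = - \frac{3 \sqrt{\pi}}{16 a^{\frac{5}{2}}}$.

Setting $a = \frac{5}{4}$:
$$I = - \frac{6 \sqrt{5} \sqrt{\pi}}{125}.$$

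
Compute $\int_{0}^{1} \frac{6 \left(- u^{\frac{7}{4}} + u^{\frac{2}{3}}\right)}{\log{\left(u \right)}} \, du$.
$- \log{\left(\frac{1291467969}{64000000} \right)}$

Introduce a parameter $a$ in the exponent: let $I(a) = \int_{0}^{1} \frac{6 \left(u^{\frac{2}{3}} - u^{a}\right)}{\log{\left(u \right)}} \, du$.

Since $\dfrac{\partial}{\partial a}\,u^{a} = u^{a} \ln u$, the $\ln u$ in the denominator cancels and
$$\frac{dI}{da} = \int_{0}^{1} -6 u^{a} \, du = -6 \left[\frac{u^{a+1}}{a+1}\right]_0^1 = - \frac{6}{a + 1}.$$

Integrating with respect to $a$ gives $I(a) = - \log{\left(\frac{729 \left(a + 1\right)^{6}}{15625} \right)} + C$.

At $a = \frac{2}{3}$ the integrand is identically $0$, so $I(\frac{2}{3}) = 0$. The closed form gives $0$, hence $C = 0$.

Setting $a = \frac{7}{4}$:
$$I = - \log{\left(\frac{1291467969}{64000000} \right)}.$$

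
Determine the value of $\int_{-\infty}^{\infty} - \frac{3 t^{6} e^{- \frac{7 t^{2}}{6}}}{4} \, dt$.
$- \frac{1215 \sqrt{42} \sqrt{\pi}}{9604}$

Begin with the known integral
$$J(a) = \int_{-\infty}^{\infty} - \frac{3 e^{- a t^{2}}}{4} \, dt = - \frac{3 \sqrt{\pi}}{4 \sqrt{a}}.$$

Differentiating under the integral sign brings down a factor of $(-t^2)$:
$$\frac{dJ}{da} = \int_{-\infty}^{\infty} \frac{3 t^{2} e^{- a t^{2}}}{4} \, dt = \frac{3 \sqrt{\pi}}{8 a^{\frac{3}{2}}}.$$

Repeating $3$ times in total — each differentiation brings down another $(-t^2)$ — gives
$$\frac{d^{3}J}{da^{3}} = \int_{-\infty}^{\infty} \frac{3 t^{6} e^{- a t^{2}}}{4} \, dt = \frac{45 \sqrt{\pi}}{32 a^{\frac{7}{2}}},$$
and the integrand here is $(-1)^{3}$ times the target integrand, so $I = (-1)^{3}\,\frac{d^{3}J}{da^{3}} = - \frac{45 \sqrt{\pi}}{32 a^{\frac{7}{2}}}$.

Setting $a = \frac{7}{6}$:
$$I = - \frac{1215 \sqrt{42} \sqrt{\pi}}{9604}.$$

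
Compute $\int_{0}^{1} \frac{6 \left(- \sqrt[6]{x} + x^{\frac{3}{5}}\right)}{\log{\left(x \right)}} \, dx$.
$\log{\left(\frac{12230590464}{1838265625} \right)}$

Replace the exponent $\frac{3}{5}$ by a parameter $a$: let $I(a) = \int_{0}^{1} \frac{6 \left(- \sqrt[6]{x} + x^{a}\right)}{\log{\left(x \right)}} \, dx$.

Since $\dfrac{\partial}{\partial a}\,x^{a} = x^{a} \ln x$, the $\ln x$ in the denominator cancels and
$$\frac{dI}{da} = \int_{0}^{1} 6 x^{a} \, dx = 6 \left[\frac{x^{a+1}}{a+1}\right]_0^1 = \frac{6}{a + 1}.$$

Integrating with respect to $a$ gives $I(a) = \log{\left(\frac{46656 \left(a + 1\right)^{6}}{117649} \right)} + C$.

At $a = \frac{1}{6}$ the integrand is identically $0$, so $I(\frac{1}{6}) = 0$. The closed form gives $0$, hence $C = 0$.

Setting $a = \frac{3}{5}$:
$$I = \log{\left(\frac{12230590464}{1838265625} \right)}.$$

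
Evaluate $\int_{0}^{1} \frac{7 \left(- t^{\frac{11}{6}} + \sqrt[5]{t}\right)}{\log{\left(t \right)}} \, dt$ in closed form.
$\log{\left(\frac{78364164096}{32057708828125} \right)}$

Consider the one-parameter family: let $I(a) = \int_{0}^{1} \frac{7 \left(- t^{\frac{11}{6}} + t^{a}\right)}{\log{\left(t \right)}} \, dt$.

Since $\dfrac{\partial}{\partial a}\,t^{a} = t^{a} \ln t$, the $\ln t$ in the denominator cancels and
$$\frac{dI}{da} = \int_{0}^{1} 7 t^{a} \, dt = 7 \left[\frac{t^{a+1}}{a+1}\right]_0^1 = \frac{7}{a + 1}.$$

Integrating with respect to $a$ gives $I(a) = \log{\left(\frac{279936 \left(a + 1\right)^{7}}{410338673} \right)} + C$.

At $a = \frac{11}{6}$ the integrand is identically $0$, so $I(\frac{11}{6}) = 0$. The closed form gives $0$, hence $C = 0$.

Setting $a = \frac{1}{5}$:
$$I = \log{\left(\frac{78364164096}{32057708828125} \right)}.$$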